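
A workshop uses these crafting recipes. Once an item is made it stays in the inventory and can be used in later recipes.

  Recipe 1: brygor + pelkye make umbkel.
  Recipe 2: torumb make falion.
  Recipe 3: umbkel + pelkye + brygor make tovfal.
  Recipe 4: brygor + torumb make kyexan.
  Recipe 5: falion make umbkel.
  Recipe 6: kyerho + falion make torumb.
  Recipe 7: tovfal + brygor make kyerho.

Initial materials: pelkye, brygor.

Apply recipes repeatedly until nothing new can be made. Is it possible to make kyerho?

Yes

brygor + pelkye → umbkel (Recipe 1).
umbkel + pelkye + brygor → tovfal (Recipe 3).
tovfal + brygor → kyerho (Recipe 7).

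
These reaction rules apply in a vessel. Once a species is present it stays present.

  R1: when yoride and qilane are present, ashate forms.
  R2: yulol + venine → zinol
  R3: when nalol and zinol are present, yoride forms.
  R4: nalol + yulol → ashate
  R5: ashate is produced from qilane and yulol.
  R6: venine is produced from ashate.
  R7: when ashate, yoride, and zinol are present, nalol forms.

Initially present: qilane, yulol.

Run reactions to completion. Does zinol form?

qilane and yulol present → ashate forms (R5).
ashate present → venine forms (R6).
yulol and venine present → zinol forms (R2).

Yes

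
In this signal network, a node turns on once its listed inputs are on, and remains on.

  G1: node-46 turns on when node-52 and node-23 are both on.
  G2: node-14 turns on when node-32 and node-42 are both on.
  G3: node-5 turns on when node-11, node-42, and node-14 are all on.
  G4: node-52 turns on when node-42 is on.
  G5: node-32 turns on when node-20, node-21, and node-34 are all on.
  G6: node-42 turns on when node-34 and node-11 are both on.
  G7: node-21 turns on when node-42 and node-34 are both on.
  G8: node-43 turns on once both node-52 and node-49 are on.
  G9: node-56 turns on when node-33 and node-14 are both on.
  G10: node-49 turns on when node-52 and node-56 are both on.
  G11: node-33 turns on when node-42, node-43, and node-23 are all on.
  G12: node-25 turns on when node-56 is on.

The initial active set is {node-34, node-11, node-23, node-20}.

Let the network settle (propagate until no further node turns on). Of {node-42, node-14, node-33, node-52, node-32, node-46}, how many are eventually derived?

5

node-34 and node-11 are on, so node-42 turns on (G6).
node-42 is on, so node-52 turns on (G4).
node-42 and node-34 are on, so node-21 turns on (G7).
G1: node-52 and node-23 on → node-46 on.
node-20, node-21, and node-34 are on, so node-32 turns on (G5).
node-32 and node-42 are on, so node-14 turns on (G2).
node-42: reached.
node-14: reached.
node-33 would need node-42, node-43, and node-23 (G11), but node-43 never turns on.
node-52: reached.
node-32: reached.
node-46: reached.
Reached: node-42, node-14, node-52, node-32, and node-46 — 5 of the 6.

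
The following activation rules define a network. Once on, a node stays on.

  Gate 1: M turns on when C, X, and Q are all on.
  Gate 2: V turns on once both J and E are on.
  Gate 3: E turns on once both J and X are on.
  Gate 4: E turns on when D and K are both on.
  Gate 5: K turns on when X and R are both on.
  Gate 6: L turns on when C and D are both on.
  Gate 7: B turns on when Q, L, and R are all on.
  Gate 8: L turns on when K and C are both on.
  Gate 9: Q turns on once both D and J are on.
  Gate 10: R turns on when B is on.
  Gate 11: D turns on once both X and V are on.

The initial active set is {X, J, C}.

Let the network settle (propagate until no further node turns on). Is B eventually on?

No

B would need Q, L, and R (Gate 7), but R never turns on.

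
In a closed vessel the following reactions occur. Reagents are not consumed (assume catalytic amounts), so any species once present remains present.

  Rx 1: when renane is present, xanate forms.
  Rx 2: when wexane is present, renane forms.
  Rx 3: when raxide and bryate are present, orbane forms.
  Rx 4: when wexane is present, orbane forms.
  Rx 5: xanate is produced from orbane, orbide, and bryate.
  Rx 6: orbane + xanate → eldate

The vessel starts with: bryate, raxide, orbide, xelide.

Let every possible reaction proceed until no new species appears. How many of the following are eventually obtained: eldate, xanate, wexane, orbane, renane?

raxide and bryate present → orbane forms (Rx 3).
orbane, orbide, and bryate present → xanate forms (Rx 5).
orbane and xanate present → eldate forms (Rx 6).
eldate: reached.
xanate: reached.
No rule produces wexane, and it is not given.
orbane: reached.
renane would need wexane (Rx 2), but wexane never forms.
Reached: eldate, xanate, and orbane — 3 of the 5.

3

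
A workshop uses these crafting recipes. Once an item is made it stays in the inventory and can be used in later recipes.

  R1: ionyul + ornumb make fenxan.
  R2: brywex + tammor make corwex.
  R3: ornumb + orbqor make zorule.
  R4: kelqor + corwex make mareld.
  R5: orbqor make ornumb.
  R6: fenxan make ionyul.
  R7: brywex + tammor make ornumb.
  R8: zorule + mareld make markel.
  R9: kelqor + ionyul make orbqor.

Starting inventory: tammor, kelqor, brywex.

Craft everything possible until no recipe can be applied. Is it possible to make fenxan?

fenxan would need ionyul and ornumb (R1), but ionyul is never obtained.

No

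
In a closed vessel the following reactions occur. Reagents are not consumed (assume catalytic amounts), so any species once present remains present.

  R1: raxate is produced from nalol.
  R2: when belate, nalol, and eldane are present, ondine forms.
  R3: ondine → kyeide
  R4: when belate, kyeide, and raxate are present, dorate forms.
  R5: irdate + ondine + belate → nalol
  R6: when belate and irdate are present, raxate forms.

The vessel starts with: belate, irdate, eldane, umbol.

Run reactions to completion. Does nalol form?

nalol would need irdate, ondine, and belate (R5), but ondine never forms.

No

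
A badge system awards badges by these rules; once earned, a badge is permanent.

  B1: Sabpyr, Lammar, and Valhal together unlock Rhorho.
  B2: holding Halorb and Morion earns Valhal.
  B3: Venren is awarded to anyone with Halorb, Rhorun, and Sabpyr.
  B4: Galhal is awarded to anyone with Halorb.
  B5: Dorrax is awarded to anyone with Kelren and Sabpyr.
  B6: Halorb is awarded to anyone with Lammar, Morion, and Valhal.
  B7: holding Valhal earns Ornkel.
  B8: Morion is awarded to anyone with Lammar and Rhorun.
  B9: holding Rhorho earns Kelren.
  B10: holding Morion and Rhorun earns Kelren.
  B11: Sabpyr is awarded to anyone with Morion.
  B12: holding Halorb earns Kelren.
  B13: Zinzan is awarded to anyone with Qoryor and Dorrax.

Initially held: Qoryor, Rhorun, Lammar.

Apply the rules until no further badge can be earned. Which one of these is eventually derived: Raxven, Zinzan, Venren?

Zinzan

With Lammar and Rhorun, Morion is earned (B8).
With Morion and Rhorun, Kelren is earned (B10).
With Morion, Sabpyr is earned (B11).
With Kelren and Sabpyr, Dorrax is earned (B5).
With Qoryor and Dorrax, Zinzan is earned (B13).
Venren would need Halorb, Rhorun, and Sabpyr (B3), but Halorb is never earned. No rule produces Raxven, and it is not given.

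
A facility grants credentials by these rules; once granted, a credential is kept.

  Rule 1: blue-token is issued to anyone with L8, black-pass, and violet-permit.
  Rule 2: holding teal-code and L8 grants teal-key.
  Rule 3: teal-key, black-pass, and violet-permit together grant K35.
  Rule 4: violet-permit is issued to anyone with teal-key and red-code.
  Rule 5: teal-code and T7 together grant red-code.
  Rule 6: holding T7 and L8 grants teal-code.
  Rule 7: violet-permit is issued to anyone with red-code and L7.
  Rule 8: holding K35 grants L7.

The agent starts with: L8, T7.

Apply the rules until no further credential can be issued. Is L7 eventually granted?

L7 would need K35 (Rule 8), but K35 is never granted.

No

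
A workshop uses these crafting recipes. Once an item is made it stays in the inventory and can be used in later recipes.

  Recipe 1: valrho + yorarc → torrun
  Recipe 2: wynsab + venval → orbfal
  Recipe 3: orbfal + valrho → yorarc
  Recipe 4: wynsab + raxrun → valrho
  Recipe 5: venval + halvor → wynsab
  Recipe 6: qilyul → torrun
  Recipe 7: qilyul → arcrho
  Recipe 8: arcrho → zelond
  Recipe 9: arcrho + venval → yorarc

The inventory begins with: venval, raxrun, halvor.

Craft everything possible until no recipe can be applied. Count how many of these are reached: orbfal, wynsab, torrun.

Using Recipe 5, venval and halvor make wynsab.
Using Recipe 2, wynsab and venval make orbfal.
Using Recipe 4, wynsab and raxrun make valrho.
orbfal + valrho → yorarc (Recipe 3).
Using Recipe 1, valrho and yorarc make torrun.
orbfal: reached.
wynsab: reached.
torrun: reached.
All 3 are reached.

3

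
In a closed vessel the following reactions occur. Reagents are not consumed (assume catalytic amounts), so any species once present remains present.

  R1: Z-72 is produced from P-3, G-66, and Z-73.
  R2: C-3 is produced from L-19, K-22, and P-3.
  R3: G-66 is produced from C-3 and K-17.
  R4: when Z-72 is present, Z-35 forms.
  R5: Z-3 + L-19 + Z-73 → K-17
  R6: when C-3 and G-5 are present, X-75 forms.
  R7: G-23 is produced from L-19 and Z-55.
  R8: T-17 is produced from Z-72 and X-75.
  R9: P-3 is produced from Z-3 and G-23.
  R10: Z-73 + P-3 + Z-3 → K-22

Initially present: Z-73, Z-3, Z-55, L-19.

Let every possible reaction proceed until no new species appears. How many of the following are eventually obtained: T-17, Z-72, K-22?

2

L-19 and Z-55 present → G-23 forms (R7).
Z-3, L-19, and Z-73 present → K-17 forms (R5).
Z-3 and G-23 present → P-3 forms (R9).
Z-73, P-3, and Z-3 present → K-22 forms (R10).
L-19, K-22, and P-3 present → C-3 forms (R2).
C-3 and K-17 present → G-66 forms (R3).
P-3, G-66, and Z-73 present → Z-72 forms (R1).
T-17 would need Z-72 and X-75 (R8), but X-75 never forms.
Z-72: reached.
K-22: reached.
Reached: Z-72 and K-22 — 2 of the 3.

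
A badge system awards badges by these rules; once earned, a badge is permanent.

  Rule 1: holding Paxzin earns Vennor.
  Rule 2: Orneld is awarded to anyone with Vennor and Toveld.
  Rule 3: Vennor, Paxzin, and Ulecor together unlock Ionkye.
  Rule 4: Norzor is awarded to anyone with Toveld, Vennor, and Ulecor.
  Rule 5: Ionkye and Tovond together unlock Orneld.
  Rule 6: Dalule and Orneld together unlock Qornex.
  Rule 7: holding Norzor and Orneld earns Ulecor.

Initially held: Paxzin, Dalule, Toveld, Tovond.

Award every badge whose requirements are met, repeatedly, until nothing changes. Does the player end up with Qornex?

Yes

With Paxzin, Vennor is earned (Rule 1).
With Vennor and Toveld, Orneld is earned (Rule 2).
With Dalule and Orneld, Qornex is earned (Rule 6).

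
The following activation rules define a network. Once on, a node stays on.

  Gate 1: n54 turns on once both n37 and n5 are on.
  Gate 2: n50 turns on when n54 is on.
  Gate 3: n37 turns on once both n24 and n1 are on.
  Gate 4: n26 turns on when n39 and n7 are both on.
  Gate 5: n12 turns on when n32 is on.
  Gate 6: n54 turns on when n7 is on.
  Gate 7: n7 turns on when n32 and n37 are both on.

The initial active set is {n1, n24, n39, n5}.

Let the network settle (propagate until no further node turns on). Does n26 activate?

n26 would need n39 and n7 (Gate 4), but n7 never turns on.

No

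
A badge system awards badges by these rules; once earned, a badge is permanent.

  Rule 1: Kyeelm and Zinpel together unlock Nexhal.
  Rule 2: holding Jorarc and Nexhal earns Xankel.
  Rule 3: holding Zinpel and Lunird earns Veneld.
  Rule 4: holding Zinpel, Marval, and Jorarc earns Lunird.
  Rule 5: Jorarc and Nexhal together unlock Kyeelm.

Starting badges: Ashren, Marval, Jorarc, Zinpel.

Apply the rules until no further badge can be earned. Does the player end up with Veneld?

With Zinpel, Marval, and Jorarc, Lunird is earned (Rule 4).
With Zinpel and Lunird, Veneld is earned (Rule 3).

Yes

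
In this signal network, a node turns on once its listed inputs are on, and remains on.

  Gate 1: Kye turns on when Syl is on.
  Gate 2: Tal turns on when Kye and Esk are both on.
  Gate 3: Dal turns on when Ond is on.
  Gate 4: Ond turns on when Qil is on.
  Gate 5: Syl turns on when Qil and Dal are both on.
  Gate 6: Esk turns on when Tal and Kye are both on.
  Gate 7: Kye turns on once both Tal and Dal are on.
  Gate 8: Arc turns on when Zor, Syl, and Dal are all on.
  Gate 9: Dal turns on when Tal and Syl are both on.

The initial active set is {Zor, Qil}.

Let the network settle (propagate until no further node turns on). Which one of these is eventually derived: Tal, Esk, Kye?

Kye

Qil is on, so Ond turns on (Gate 4).
Gate 3: Ond on → Dal on.
Gate 5: Qil and Dal on → Syl on.
Syl is on, so Kye turns on (Gate 1).
Tal would need Kye and Esk (Gate 2), but Esk never turns on. Esk would need Tal and Kye (Gate 6), but Tal never turns on.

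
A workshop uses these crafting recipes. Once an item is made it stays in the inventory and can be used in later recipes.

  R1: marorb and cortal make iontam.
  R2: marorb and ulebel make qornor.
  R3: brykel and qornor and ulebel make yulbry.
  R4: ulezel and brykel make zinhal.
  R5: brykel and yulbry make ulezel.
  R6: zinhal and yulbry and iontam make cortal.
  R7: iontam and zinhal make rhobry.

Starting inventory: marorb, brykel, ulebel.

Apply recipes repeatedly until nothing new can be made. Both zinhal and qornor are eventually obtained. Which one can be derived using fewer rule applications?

qornor

qornor: marorb and ulebel → qornor (R2). [1 rule application]
zinhal: marorb and ulebel → qornor (R2). brykel and qornor and ulebel → yulbry (R3). brykel and yulbry → ulezel (R5). Using R4, ulezel and brykel make zinhal. [4 rule applications]
qornor needs fewer.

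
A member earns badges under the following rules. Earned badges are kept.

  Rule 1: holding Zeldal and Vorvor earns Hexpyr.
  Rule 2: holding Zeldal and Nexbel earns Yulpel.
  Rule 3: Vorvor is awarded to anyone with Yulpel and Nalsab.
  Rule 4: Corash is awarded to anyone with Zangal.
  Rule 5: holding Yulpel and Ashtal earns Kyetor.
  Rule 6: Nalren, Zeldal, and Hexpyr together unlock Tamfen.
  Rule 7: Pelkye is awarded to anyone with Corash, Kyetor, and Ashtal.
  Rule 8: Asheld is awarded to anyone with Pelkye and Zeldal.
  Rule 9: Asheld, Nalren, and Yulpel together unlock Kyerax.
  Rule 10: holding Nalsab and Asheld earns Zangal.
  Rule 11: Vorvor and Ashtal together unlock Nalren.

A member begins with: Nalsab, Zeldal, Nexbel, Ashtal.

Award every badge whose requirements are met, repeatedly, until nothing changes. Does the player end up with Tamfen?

With Zeldal and Nexbel, Yulpel is earned (Rule 2).
With Yulpel and Nalsab, Vorvor is earned (Rule 3).
With Zeldal and Vorvor, Hexpyr is earned (Rule 1).
With Vorvor and Ashtal, Nalren is earned (Rule 11).
With Nalren, Zeldal, and Hexpyr, Tamfen is earned (Rule 6).

Yes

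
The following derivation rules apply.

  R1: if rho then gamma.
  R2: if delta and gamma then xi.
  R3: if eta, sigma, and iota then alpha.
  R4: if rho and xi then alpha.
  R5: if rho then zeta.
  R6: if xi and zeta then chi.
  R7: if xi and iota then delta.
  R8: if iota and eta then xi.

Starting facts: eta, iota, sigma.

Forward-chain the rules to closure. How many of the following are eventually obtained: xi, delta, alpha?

3

From eta, sigma, and iota, R3 gives alpha.
From iota and eta, R8 gives xi.
xi and iota hold, so delta follows (R7).
xi: reached.
delta: reached.
alpha: reached.
All 3 are reached.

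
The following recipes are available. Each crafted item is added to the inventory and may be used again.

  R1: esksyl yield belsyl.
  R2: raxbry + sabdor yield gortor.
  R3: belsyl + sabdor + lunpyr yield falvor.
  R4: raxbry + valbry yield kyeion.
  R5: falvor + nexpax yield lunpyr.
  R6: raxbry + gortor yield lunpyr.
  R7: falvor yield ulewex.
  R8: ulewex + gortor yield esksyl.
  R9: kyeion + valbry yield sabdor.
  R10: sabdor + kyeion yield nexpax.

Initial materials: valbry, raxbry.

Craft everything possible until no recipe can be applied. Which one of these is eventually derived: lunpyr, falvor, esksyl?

lunpyr

Using R4, raxbry and valbry make kyeion.
Using R9, kyeion and valbry make sabdor.
raxbry + sabdor → gortor (R2).
Using R6, raxbry and gortor make lunpyr.
falvor would need belsyl, sabdor, and lunpyr (R3), but belsyl is never obtained. esksyl would need ulewex and gortor (R8), but ulewex is never obtained.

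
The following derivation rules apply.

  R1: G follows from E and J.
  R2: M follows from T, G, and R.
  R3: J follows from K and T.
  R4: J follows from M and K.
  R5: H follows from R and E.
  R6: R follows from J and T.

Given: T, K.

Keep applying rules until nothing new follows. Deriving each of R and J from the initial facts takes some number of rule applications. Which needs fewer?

J: From K and T, R3 gives J. [1 rule application]
R: K and T hold, so J follows (R3). J and T hold, so R follows (R6). [2 rule applications]
J needs fewer.

J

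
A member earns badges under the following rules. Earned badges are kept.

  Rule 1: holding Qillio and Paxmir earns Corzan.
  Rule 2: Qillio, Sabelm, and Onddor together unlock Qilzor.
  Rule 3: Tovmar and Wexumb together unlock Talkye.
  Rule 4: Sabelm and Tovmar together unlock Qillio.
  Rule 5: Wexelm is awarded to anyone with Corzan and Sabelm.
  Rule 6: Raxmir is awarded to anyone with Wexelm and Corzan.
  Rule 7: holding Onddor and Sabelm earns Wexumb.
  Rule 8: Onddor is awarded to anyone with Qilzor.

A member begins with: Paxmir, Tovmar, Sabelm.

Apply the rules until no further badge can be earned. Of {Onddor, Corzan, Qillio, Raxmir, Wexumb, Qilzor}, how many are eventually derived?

3

With Sabelm and Tovmar, Qillio is earned (Rule 4).
With Qillio and Paxmir, Corzan is earned (Rule 1).
With Corzan and Sabelm, Wexelm is earned (Rule 5).
With Wexelm and Corzan, Raxmir is earned (Rule 6).
Onddor would need Qilzor (Rule 8), but Qilzor is never earned.
Corzan: reached.
Qillio: reached.
Raxmir: reached.
Wexumb would need Onddor and Sabelm (Rule 7), but Onddor is never earned.
Qilzor would need Qillio, Sabelm, and Onddor (Rule 2), but Onddor is never earned.
Reached: Corzan, Qillio, and Raxmir — 3 of the 6.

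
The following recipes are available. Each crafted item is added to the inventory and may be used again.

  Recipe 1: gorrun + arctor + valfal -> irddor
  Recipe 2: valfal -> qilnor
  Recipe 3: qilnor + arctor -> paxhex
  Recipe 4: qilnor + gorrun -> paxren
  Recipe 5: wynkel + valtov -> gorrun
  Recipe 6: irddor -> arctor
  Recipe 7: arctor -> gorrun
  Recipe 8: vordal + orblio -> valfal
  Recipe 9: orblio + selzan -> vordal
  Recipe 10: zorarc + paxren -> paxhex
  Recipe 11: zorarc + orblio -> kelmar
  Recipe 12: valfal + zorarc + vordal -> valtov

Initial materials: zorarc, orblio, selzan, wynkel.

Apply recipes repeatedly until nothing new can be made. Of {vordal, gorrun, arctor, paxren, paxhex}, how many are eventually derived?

4

Using Recipe 9, orblio and selzan make vordal.
Using Recipe 8, vordal and orblio make valfal.
valfal + zorarc + vordal -> valtov (Recipe 12).
Using Recipe 2, valfal makes qilnor.
Using Recipe 5, wynkel and valtov make gorrun.
Using Recipe 4, qilnor and gorrun make paxren.
Using Recipe 10, zorarc and paxren make paxhex.
vordal: reached.
gorrun: reached.
arctor would need irddor (Recipe 6), but irddor is never obtained.
paxren: reached.
paxhex: reached.
Reached: vordal, gorrun, paxren, and paxhex — 4 of the 5.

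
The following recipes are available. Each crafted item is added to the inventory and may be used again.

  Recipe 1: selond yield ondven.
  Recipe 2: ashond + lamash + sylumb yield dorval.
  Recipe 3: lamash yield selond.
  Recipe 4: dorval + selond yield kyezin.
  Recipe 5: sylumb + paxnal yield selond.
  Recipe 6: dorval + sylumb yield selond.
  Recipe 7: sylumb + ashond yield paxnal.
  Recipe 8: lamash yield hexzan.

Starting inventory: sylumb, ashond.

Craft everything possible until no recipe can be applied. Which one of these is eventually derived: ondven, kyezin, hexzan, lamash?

sylumb + ashond → paxnal (Recipe 7).
Using Recipe 5, sylumb and paxnal make selond.
selond → ondven (Recipe 1).
kyezin would need dorval and selond (Recipe 4), but dorval is never obtained. hexzan would need lamash (Recipe 8), but lamash is never obtained. No rule produces lamash, and it is not given.

ondven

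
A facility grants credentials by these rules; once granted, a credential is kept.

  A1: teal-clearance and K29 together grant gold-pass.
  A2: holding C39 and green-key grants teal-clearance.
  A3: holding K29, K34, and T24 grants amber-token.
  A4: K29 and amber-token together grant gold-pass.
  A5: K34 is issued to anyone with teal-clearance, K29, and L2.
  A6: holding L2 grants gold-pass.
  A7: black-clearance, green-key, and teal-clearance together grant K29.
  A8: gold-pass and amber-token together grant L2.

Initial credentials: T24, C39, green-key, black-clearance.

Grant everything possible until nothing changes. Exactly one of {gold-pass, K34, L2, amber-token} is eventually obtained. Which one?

gold-pass

Holding C39 and green-key grants teal-clearance (A2).
Holding black-clearance, green-key, and teal-clearance grants K29 (A7).
Holding teal-clearance and K29 grants gold-pass (A1).
amber-token would need K29, K34, and T24 (A3), but K34 is never granted. L2 would need gold-pass and amber-token (A8), but amber-token is never granted. K34 would need teal-clearance, K29, and L2 (A5), but L2 is never granted.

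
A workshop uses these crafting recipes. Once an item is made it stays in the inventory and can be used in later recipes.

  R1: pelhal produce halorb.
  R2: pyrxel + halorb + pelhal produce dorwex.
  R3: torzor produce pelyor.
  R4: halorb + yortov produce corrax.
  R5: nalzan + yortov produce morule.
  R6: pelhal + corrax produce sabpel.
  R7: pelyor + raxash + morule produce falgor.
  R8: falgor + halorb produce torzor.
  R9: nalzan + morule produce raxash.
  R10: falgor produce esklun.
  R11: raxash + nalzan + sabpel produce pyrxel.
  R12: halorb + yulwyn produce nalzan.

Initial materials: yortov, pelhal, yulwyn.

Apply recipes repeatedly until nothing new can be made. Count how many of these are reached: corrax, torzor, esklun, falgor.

1

pelhal → halorb (R1).
Using R4, halorb and yortov make corrax.
corrax: reached.
torzor would need falgor and halorb (R8), but falgor is never obtained.
esklun would need falgor (R10), but falgor is never obtained.
falgor would need pelyor, raxash, and morule (R7), but pelyor is never obtained.
Reached: corrax — 1 of the 4.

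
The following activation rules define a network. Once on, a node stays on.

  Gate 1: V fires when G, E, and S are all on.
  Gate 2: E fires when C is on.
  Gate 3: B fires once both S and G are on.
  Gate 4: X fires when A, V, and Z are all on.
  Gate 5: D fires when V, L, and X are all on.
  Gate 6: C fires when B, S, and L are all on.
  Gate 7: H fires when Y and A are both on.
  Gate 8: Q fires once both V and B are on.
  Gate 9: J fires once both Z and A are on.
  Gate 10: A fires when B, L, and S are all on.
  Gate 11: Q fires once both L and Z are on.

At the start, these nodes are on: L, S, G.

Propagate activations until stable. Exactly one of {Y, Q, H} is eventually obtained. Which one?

Q

Gate 3: S and G on → B on.
B, S, and L are on, so C fires (Gate 6).
C is on, so E fires (Gate 2).
G, E, and S are on, so V fires (Gate 1).
Gate 8: V and B on → Q on.
No rule produces Y, and it is not given. H would need Y and A (Gate 7), but Y never turns on.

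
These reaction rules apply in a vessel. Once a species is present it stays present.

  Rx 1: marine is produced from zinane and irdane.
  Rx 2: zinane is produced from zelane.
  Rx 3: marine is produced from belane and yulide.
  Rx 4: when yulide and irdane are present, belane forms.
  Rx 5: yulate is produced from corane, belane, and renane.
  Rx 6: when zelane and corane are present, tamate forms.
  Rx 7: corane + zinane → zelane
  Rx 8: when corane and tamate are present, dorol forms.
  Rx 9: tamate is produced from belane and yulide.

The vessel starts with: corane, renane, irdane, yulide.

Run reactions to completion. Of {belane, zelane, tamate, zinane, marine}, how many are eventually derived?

3

yulide and irdane present → belane forms (Rx 4).
belane and yulide present → tamate forms (Rx 9).
belane and yulide present → marine forms (Rx 3).
belane: reached.
zelane would need corane and zinane (Rx 7), but zinane never forms.
tamate: reached.
zinane would need zelane (Rx 2), but zelane never forms.
marine: reached.
Reached: belane, tamate, and marine — 3 of the 5.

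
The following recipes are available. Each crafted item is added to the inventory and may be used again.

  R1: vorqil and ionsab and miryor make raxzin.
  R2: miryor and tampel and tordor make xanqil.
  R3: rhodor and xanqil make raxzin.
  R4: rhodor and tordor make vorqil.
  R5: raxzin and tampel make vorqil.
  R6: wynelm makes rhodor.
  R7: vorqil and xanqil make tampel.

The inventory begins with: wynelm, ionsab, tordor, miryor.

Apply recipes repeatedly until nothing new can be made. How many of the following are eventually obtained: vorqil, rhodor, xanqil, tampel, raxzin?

wynelm → rhodor (R6).
Using R4, rhodor and tordor make vorqil.
vorqil and ionsab and miryor → raxzin (R1).
vorqil: reached.
rhodor: reached.
xanqil would need miryor, tampel, and tordor (R2), but tampel is never obtained.
tampel would need vorqil and xanqil (R7), but xanqil is never obtained.
raxzin: reached.
Reached: vorqil, rhodor, and raxzin — 3 of the 5.

3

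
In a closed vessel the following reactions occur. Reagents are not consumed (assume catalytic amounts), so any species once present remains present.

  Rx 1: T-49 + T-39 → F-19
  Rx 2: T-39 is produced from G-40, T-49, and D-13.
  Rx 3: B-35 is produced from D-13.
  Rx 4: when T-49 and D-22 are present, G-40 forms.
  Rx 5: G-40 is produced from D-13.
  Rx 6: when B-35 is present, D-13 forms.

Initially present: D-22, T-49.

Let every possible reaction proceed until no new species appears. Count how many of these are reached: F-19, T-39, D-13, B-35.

0

F-19 would need T-49 and T-39 (Rx 1), but T-39 never forms.
T-39 would need G-40, T-49, and D-13 (Rx 2), but D-13 never forms.
D-13 would need B-35 (Rx 6), but B-35 never forms.
B-35 would need D-13 (Rx 3), but D-13 never forms.
None of the 4 are reached.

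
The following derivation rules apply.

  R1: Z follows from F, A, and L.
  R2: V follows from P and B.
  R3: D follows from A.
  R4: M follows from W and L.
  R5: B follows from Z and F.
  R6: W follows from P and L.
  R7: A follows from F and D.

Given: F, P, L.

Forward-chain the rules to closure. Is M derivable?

Yes

From P and L, R6 gives W.
From W and L, R4 gives M.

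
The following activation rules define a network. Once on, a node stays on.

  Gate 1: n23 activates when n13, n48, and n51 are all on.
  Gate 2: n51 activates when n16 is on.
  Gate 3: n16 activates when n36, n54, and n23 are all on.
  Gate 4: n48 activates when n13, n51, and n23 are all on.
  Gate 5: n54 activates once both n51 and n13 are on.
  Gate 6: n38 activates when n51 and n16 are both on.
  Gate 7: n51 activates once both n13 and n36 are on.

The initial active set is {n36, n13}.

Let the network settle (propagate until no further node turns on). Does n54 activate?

Gate 7: n13 and n36 on → n51 on.
n51 and n13 are on, so n54 activates (Gate 5).

Yes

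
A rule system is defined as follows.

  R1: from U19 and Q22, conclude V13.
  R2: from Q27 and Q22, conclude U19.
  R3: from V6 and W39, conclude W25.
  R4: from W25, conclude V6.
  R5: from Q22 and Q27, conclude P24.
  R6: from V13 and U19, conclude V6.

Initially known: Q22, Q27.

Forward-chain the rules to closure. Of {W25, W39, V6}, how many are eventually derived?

From Q27 and Q22, R2 gives U19.
From U19 and Q22, R1 gives V13.
V13 and U19 hold, so V6 follows (R6).
W25 would need V6 and W39 (R3), but W39 is never established.
No rule produces W39, and it is not given.
V6: reached.
Reached: V6 — 1 of the 3.

1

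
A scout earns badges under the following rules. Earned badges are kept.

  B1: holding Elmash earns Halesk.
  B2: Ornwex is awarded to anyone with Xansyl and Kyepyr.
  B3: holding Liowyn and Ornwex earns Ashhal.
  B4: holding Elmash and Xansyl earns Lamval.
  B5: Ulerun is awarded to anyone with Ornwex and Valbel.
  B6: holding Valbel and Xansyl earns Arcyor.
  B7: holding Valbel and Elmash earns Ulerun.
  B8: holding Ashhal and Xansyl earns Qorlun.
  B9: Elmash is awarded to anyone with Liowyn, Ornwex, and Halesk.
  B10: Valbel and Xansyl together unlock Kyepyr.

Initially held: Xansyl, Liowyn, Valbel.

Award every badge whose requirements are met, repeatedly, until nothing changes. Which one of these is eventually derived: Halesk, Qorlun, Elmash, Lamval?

With Valbel and Xansyl, Kyepyr is earned (B10).
With Xansyl and Kyepyr, Ornwex is earned (B2).
With Liowyn and Ornwex, Ashhal is earned (B3).
With Ashhal and Xansyl, Qorlun is earned (B8).
Lamval would need Elmash and Xansyl (B4), but Elmash is never earned. Elmash would need Liowyn, Ornwex, and Halesk (B9), but Halesk is never earned. Halesk would need Elmash (B1), but Elmash is never earned.

Qorlun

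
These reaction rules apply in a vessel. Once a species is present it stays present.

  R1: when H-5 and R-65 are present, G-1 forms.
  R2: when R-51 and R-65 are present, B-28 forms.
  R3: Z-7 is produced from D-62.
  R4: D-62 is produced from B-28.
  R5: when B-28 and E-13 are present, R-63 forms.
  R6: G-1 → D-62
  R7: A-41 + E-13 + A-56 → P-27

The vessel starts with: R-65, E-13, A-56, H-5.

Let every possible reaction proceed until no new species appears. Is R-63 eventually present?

R-63 would need B-28 and E-13 (R5), but B-28 never forms.

No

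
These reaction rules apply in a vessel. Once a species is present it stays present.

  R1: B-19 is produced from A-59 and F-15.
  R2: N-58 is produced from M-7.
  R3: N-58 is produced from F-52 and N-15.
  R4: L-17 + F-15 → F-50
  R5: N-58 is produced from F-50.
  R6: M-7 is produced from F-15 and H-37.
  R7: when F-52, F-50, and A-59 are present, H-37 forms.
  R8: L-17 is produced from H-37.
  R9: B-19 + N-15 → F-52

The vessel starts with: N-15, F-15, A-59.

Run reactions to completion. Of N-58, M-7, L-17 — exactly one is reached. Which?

A-59 and F-15 present → B-19 forms (R1).
B-19 and N-15 present → F-52 forms (R9).
F-52 and N-15 present → N-58 forms (R3).
L-17 would need H-37 (R8), but H-37 never forms. M-7 would need F-15 and H-37 (R6), but H-37 never forms.

N-58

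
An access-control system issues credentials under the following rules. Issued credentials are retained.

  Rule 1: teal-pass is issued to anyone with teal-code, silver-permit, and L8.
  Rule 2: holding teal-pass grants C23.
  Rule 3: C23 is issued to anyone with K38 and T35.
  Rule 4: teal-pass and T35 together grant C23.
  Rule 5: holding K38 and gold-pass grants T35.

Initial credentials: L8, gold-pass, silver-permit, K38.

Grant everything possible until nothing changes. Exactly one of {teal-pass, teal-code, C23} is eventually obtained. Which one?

Holding K38 and gold-pass grants T35 (Rule 5).
Holding K38 and T35 grants C23 (Rule 3).
teal-pass would need teal-code, silver-permit, and L8 (Rule 1), but teal-code is never granted. No rule produces teal-code, and it is not given.

C23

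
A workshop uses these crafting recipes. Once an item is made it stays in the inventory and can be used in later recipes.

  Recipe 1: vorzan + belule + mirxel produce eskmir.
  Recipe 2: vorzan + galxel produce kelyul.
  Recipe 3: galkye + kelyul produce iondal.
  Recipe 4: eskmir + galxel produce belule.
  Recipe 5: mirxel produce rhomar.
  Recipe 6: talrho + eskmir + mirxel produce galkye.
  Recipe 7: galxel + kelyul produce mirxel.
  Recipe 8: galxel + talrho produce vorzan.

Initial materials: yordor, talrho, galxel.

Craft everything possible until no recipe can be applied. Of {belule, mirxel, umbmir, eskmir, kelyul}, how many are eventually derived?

2

Using Recipe 8, galxel and talrho make vorzan.
vorzan + galxel → kelyul (Recipe 2).
Using Recipe 7, galxel and kelyul make mirxel.
belule would need eskmir and galxel (Recipe 4), but eskmir is never obtained.
mirxel: reached.
No rule produces umbmir, and it is not given.
eskmir would need vorzan, belule, and mirxel (Recipe 1), but belule is never obtained.
kelyul: reached.
Reached: mirxel and kelyul — 2 of the 5.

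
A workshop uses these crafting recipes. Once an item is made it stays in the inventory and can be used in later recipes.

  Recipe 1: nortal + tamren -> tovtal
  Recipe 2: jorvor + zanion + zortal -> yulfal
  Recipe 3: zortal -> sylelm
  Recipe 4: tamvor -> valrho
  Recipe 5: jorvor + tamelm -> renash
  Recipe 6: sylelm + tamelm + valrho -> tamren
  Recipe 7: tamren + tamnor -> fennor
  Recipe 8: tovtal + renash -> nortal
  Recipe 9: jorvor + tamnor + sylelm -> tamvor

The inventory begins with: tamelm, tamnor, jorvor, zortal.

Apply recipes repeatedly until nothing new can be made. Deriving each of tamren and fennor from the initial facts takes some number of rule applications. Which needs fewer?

tamren: zortal -> sylelm (Recipe 3). jorvor + tamnor + sylelm -> tamvor (Recipe 9). tamvor -> valrho (Recipe 4). Using Recipe 6, sylelm, tamelm, and valrho make tamren. [4 rule applications]
fennor: Using Recipe 3, zortal makes sylelm. Using Recipe 9, jorvor, tamnor, and sylelm make tamvor. Using Recipe 4, tamvor makes valrho. Using Recipe 6, sylelm, tamelm, and valrho make tamren. tamren + tamnor -> fennor (Recipe 7). [5 rule applications]
tamren needs fewer.

tamren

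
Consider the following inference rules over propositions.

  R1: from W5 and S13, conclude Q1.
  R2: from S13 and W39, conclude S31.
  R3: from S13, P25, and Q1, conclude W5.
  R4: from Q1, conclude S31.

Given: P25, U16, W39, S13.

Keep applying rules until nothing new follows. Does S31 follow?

Yes

S13 and W39 hold, so S31 follows (R2).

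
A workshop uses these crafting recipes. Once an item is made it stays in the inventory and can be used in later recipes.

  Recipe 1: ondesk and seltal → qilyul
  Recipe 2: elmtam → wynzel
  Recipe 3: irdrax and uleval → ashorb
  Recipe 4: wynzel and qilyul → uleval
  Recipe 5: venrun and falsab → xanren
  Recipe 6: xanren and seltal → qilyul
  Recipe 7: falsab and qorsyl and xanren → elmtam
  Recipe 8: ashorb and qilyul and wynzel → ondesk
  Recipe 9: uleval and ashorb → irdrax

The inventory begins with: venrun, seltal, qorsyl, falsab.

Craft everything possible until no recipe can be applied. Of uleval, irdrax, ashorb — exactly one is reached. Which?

uleval

venrun and falsab → xanren (Recipe 5).
xanren and seltal → qilyul (Recipe 6).
Using Recipe 7, falsab, qorsyl, and xanren make elmtam.
elmtam → wynzel (Recipe 2).
Using Recipe 4, wynzel and qilyul make uleval.
ashorb would need irdrax and uleval (Recipe 3), but irdrax is never obtained. irdrax would need uleval and ashorb (Recipe 9), but ashorb is never obtained.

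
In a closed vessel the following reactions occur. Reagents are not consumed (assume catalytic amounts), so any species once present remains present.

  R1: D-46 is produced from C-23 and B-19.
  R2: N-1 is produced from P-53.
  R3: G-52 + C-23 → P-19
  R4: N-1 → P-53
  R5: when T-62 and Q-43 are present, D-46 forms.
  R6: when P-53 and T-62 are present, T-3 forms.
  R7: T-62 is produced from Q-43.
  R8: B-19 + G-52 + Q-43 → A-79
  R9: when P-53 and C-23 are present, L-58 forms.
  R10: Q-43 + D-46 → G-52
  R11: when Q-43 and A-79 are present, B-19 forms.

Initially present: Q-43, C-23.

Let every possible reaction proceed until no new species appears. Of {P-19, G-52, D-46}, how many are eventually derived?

3

Q-43 present → T-62 forms (R7).
T-62 and Q-43 present → D-46 forms (R5).
Q-43 and D-46 present → G-52 forms (R10).
G-52 and C-23 present → P-19 forms (R3).
P-19: reached.
G-52: reached.
D-46: reached.
All 3 are reached.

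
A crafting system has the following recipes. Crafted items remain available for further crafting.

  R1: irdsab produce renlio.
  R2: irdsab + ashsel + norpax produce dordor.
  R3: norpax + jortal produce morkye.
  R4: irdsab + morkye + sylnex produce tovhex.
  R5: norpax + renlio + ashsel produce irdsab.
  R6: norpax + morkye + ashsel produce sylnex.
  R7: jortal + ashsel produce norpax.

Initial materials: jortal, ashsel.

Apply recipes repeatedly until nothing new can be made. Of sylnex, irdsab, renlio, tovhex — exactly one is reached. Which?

sylnex

jortal + ashsel → norpax (R7).
Using R3, norpax and jortal make morkye.
Using R6, norpax, morkye, and ashsel make sylnex.
renlio would need irdsab (R1), but irdsab is never obtained. irdsab would need norpax, renlio, and ashsel (R5), but renlio is never obtained. tovhex would need irdsab, morkye, and sylnex (R4), but irdsab is never obtained.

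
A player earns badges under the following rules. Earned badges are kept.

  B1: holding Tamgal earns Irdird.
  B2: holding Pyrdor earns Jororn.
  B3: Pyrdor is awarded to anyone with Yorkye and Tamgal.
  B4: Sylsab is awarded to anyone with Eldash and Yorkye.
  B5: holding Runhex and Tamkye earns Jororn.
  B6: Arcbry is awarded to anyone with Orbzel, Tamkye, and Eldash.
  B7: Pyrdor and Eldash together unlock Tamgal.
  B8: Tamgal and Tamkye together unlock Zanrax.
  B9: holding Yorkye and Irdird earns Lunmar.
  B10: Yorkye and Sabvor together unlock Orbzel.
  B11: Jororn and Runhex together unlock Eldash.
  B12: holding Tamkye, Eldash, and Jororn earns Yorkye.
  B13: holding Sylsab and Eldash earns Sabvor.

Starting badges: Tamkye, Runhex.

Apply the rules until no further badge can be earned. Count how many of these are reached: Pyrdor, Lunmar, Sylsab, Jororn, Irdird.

2

With Runhex and Tamkye, Jororn is earned (B5).
With Jororn and Runhex, Eldash is earned (B11).
With Tamkye, Eldash, and Jororn, Yorkye is earned (B12).
With Eldash and Yorkye, Sylsab is earned (B4).
Pyrdor would need Yorkye and Tamgal (B3), but Tamgal is never earned.
Lunmar would need Yorkye and Irdird (B9), but Irdird is never earned.
Sylsab: reached.
Jororn: reached.
Irdird would need Tamgal (B1), but Tamgal is never earned.
Reached: Sylsab and Jororn — 2 of the 5.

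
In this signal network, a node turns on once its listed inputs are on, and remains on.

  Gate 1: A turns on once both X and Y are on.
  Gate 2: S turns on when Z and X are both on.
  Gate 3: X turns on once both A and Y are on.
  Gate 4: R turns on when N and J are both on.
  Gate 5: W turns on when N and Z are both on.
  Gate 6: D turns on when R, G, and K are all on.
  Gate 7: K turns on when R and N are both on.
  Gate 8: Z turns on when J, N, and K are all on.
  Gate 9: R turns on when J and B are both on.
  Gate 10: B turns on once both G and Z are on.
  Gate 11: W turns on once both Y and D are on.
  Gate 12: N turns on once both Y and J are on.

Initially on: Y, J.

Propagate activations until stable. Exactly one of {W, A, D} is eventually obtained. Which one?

W

Y and J are on, so N turns on (Gate 12).
N and J are on, so R turns on (Gate 4).
Gate 7: R and N on → K on.
Gate 8: J, N, and K on → Z on.
Gate 5: N and Z on → W on.
A would need X and Y (Gate 1), but X never turns on. D would need R, G, and K (Gate 6), but G never turns on.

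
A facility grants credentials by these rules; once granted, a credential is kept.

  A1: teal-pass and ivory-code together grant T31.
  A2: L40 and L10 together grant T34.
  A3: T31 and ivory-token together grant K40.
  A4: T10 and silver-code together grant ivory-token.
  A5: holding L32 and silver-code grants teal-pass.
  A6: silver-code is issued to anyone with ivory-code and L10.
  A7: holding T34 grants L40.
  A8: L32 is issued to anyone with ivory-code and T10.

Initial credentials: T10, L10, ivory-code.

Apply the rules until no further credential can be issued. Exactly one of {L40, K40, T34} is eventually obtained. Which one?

K40

Holding ivory-code and L10 grants silver-code (A6).
Holding ivory-code and T10 grants L32 (A8).
Holding L32 and silver-code grants teal-pass (A5).
Holding T10 and silver-code grants ivory-token (A4).
Holding teal-pass and ivory-code grants T31 (A1).
Holding T31 and ivory-token grants K40 (A3).
T34 would need L40 and L10 (A2), but L40 is never granted. L40 would need T34 (A7), but T34 is never granted.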